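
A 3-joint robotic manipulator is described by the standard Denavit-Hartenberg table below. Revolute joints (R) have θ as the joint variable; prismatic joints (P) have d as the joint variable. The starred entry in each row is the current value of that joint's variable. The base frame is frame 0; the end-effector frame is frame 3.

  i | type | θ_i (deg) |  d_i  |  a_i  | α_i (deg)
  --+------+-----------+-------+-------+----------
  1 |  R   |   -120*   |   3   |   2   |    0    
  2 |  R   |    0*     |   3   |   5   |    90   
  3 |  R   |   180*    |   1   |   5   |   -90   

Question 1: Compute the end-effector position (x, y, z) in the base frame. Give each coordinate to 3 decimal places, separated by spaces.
-1.866 -1.232 6.000

after link 1: o_1 = (-1.0000, -1.7321, 3.0000)
after link 2: o_2 = (-3.5000, -6.0622, 6.0000)
after link 3: o_3 = (-1.8660, -1.2321, 6.0000)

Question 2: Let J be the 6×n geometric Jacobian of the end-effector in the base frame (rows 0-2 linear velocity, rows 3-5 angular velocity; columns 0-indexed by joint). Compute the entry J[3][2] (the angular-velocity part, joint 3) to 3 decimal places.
-0.866

axis z_2 = (-0.8660,0.5000,0.0000); lever o_n−o_2 = (1.6340,4.8301,0.0000)
cross product → J_v[:, 2] = (0.0000,0.0000,-5.0000)
J_ω[:, 2] = z_2
entry J[3][2] = -0.8660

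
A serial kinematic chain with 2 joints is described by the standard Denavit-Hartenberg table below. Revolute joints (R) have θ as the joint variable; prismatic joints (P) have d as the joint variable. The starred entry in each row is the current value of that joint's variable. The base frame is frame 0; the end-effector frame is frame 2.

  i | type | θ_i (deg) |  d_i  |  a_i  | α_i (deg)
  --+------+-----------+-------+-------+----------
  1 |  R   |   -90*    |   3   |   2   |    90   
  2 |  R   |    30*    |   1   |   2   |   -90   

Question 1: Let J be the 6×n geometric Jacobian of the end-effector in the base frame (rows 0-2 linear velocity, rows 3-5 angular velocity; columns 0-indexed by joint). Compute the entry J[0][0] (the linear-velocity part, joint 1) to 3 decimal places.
3.732

axis z_0 = ẑ; lever o_n−o_0 = (-1.0000,-3.7321,4.0000)
cross product → J_v[:, 0] = (3.7321,-1.0000,0.0000)
J_ω[:, 0] = z_0
entry J[0][0] = 3.7321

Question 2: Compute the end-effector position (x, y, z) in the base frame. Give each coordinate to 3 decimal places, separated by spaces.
-1.000 -3.732 4.000

after link 1: o_1 = (0.0000, -2.0000, 3.0000)
after link 2: o_2 = (-1.0000, -3.7321, 4.0000)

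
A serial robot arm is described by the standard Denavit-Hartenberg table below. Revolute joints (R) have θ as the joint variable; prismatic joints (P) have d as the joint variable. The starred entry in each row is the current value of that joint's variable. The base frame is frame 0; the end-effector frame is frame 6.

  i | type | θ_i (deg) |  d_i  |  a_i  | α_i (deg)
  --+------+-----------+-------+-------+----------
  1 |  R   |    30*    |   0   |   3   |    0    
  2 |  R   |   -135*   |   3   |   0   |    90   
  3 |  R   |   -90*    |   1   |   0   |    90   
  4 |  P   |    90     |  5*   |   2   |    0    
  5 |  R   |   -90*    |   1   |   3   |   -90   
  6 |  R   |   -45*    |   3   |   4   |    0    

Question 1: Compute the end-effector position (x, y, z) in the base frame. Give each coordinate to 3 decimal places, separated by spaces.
after link 1: o_1 = (2.5981, 1.5000, 0.0000)
after link 2: o_2 = (2.5981, 1.5000, 3.0000)
after link 3: o_3 = (1.6322, 1.7588, 3.0000)
after link 4: o_4 = (0.9944, 7.1061, 3.0000)
after link 5: o_5 = (1.2532, 8.0720, -0.0000)
after link 6: o_6 = (-0.9125, 11.5805, -2.8284)

-0.913 11.581 -2.828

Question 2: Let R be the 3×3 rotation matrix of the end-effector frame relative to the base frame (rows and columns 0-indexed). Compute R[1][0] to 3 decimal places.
0.683

End-effector x-axis (col 0 of R) = (0.1830,0.6830,-0.7071)
R[1][0] = 0.6830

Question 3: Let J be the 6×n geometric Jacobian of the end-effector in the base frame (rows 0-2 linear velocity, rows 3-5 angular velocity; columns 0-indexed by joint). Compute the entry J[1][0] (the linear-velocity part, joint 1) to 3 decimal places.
axis z_0 = ẑ; lever o_n−o_0 = (-0.9125,11.5805,-2.8284)
cross product → J_v[:, 0] = (-11.5805,-0.9125,0.0000)
J_ω[:, 0] = z_0
entry J[1][0] = -0.9125

-0.913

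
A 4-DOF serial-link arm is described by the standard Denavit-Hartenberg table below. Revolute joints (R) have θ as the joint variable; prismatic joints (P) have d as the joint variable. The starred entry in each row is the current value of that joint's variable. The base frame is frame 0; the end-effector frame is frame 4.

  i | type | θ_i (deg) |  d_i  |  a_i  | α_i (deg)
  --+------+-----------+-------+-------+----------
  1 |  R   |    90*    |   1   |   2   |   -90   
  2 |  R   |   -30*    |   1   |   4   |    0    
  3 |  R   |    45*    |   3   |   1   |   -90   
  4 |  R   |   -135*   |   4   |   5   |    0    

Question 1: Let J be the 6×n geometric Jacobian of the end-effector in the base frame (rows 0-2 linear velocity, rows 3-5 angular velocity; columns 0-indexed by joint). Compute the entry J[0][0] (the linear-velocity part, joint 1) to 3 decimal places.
axis z_0 = ẑ; lever o_n−o_0 = (-7.5355,1.9797,-0.2075)
cross product → J_v[:, 0] = (-1.9797,-7.5355,0.0000)
J_ω[:, 0] = z_0
entry J[0][0] = -1.9797

-1.980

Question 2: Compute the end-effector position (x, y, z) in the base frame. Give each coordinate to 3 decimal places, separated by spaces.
after link 1: o_1 = (0.0000, 2.0000, 1.0000)
after link 2: o_2 = (-1.0000, 5.4641, 3.0000)
after link 3: o_3 = (-4.0000, 6.4300, 2.7412)
after link 4: o_4 = (-7.5355, 1.9797, -0.2075)

-7.536 1.980 -0.207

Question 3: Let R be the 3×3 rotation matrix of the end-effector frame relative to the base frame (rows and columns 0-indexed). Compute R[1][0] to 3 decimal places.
End-effector x-axis (col 0 of R) = (-0.7071,-0.6830,0.1830)
R[1][0] = -0.6830

-0.683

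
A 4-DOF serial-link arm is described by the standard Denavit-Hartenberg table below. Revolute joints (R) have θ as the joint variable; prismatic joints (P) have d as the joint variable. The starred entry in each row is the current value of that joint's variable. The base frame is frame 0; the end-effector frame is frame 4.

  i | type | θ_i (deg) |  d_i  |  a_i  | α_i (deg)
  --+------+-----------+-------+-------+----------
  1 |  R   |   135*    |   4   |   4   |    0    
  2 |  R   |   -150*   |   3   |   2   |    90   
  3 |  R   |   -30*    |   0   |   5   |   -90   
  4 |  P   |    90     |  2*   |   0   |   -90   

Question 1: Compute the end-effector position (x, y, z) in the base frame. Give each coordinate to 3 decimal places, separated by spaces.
after link 1: o_1 = (-2.8284, 2.8284, 4.0000)
after link 2: o_2 = (-0.8966, 2.3108, 7.0000)
after link 3: o_3 = (3.2860, 1.1901, 4.5000)
after link 4: o_4 = (4.2519, 0.9313, 6.2321)

4.252 0.931 6.232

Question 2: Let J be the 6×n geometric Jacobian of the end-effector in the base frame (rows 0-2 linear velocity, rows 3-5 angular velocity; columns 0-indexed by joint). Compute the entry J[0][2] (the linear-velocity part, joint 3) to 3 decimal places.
0.742

axis z_2 = (-0.2588,-0.9659,0.0000); lever o_n−o_2 = (5.1485,-1.3795,-0.7679)
cross product → J_v[:, 2] = (0.7418,-0.1988,5.3301)
J_ω[:, 2] = z_2
entry J[0][2] = 0.7418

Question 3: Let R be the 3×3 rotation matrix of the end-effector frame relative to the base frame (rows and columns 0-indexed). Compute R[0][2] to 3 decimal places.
-0.837

End-effector z-axis (col 2 of R) = (-0.8365,0.2241,0.5000)
R[0][2] = -0.8365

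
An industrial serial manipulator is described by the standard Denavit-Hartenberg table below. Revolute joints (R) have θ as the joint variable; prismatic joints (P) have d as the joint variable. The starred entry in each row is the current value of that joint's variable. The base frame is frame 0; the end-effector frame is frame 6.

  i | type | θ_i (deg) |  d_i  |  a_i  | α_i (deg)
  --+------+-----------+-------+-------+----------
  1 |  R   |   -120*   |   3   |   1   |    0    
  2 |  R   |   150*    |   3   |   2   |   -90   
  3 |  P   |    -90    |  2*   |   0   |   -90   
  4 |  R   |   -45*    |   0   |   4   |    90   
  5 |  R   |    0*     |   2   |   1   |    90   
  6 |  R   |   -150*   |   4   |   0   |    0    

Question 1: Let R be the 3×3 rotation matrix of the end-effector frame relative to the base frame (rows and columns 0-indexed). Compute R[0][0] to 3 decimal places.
End-effector x-axis (col 0 of R) = (0.4830,-0.8365,-0.2588)
R[0][0] = 0.4830

0.483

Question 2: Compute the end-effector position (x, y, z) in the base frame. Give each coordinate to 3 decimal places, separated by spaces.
-5.707 4.153 8.121

after link 1: o_1 = (-0.5000, -0.8660, 3.0000)
after link 2: o_2 = (1.2321, 0.1340, 6.0000)
after link 3: o_3 = (0.2321, 1.8660, 6.0000)
after link 4: o_4 = (-1.1822, 4.3155, 8.8284)
after link 5: o_5 = (-2.2428, 6.1526, 8.1213)
after link 6: o_6 = (-5.7069, 4.1526, 8.1213)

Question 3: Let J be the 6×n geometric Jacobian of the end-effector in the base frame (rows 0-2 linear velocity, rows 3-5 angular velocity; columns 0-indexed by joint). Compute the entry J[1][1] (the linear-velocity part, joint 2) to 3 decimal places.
-5.207

axis z_1 = (0.0000,0.0000,1.0000); lever o_n−o_1 = (-5.2069,5.0187,5.1213)
cross product → J_v[:, 1] = (-5.0187,-5.2069,0.0000)
J_ω[:, 1] = z_1
entry J[1][1] = -5.2069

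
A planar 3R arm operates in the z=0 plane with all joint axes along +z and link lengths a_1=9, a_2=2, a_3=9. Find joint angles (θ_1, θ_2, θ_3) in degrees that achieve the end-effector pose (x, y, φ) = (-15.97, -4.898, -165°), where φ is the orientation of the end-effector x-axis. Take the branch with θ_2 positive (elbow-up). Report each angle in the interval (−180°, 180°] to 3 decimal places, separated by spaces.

-171.119 134.992 -128.873

wrist centre = target − a_3·(cos φ, sin φ) = (-7.2767, -2.5686)
cos θ_2 = (59.5477−9²−2²)/(2·9·2) = -0.7070; θ_2 = 134.9919° (elbow-up)
β = atan2(-2.5686,-7.2767) = -160.5572°; ψ = atan2(1.4144,7.5860) = 10.5616°
θ_1 = β − ψ = -171.1188°
θ_3 = φ − θ_1 − θ_2 = -128.8731° (wrapped to (-180°,180°])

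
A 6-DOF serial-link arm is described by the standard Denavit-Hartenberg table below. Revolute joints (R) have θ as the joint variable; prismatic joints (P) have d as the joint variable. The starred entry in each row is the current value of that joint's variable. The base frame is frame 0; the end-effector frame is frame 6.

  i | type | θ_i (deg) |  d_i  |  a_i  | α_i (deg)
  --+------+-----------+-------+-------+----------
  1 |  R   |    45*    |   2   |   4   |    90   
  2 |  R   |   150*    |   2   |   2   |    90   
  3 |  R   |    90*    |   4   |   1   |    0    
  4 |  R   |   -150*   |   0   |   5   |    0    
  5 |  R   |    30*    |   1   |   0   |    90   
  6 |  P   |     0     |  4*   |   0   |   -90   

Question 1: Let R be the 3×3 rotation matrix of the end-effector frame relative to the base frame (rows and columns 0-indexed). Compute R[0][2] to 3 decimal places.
0.354

End-effector z-axis (col 2 of R) = (0.3536,0.3536,0.8660)
R[0][2] = 0.3536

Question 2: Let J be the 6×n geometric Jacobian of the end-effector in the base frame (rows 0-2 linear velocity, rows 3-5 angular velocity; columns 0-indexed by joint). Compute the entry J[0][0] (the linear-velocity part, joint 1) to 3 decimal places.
axis z_0 = ẑ; lever o_n−o_0 = (-0.3248,6.4553,7.5801)
cross product → J_v[:, 0] = (-6.4553,-0.3248,0.0000)
J_ω[:, 0] = z_0
entry J[0][0] = -6.4553

-6.455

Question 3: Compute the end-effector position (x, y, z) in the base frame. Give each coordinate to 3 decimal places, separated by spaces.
-0.325 6.455 7.580

after link 1: o_1 = (2.8284, 2.8284, 2.0000)
after link 2: o_2 = (3.0179, 0.1895, 3.0000)
after link 3: o_3 = (5.1392, 0.8966, 6.4641)
after link 4: o_4 = (0.5464, 2.4275, 7.7141)
after link 5: o_5 = (0.9000, 2.7811, 8.5801)
after link 6: o_6 = (-0.3248, 6.4553, 7.5801)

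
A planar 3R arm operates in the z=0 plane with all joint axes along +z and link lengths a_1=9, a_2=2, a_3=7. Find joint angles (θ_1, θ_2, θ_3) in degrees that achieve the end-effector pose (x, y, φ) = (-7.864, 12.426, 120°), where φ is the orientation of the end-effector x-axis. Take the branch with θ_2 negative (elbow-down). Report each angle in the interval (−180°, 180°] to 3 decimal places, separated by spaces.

wrist centre = target − a_3·(cos φ, sin φ) = (-4.3640, 6.3638)
cos θ_2 = (59.5427−9²−2²)/(2·9·2) = -0.7071; θ_2 = -135.0032° (elbow-down)
β = atan2(6.3638,-4.3640) = 124.4404°; ψ = atan2(-1.4141,7.5857) = -10.5599°
θ_1 = β − ψ = 135.0004°
θ_3 = φ − θ_1 − θ_2 = 120.0029° (wrapped to (-180°,180°])

135.000 -135.003 120.003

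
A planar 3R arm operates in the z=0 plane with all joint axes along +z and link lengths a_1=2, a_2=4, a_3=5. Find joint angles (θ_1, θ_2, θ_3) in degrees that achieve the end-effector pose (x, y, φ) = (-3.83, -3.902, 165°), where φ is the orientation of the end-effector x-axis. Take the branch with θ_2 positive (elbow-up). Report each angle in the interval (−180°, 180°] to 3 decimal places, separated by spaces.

-120.008 60.006 -134.998

wrist centre = target − a_3·(cos φ, sin φ) = (0.9996, -5.1961)
cos θ_2 = (27.9987−2²−4²)/(2·2·4) = 0.4999; θ_2 = 60.0055° (elbow-up)
β = atan2(-5.1961,0.9996) = -79.1104°; ψ = atan2(3.4643,3.9997) = 40.8973°
θ_1 = β − ψ = -120.0078°
θ_3 = φ − θ_1 − θ_2 = -134.9978° (wrapped to (-180°,180°])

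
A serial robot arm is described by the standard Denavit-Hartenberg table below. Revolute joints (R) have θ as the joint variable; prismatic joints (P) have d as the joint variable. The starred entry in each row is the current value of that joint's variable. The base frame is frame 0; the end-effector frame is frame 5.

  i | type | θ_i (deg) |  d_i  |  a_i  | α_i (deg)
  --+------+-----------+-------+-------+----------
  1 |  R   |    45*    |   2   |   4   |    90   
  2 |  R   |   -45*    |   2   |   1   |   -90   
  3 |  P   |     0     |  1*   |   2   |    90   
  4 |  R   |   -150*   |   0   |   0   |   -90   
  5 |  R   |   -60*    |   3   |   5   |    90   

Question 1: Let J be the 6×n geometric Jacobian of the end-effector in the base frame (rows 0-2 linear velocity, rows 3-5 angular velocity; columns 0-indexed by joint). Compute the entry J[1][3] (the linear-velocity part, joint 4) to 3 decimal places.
axis z_3 = (0.7071,-0.7071,0.0000); lever o_n−o_3 = (0.8053,-5.3184,-2.2507)
cross product → J_v[:, 3] = (1.5915,1.5915,-3.1913)
J_ω[:, 3] = z_3
entry J[1][3] = 1.5915

1.592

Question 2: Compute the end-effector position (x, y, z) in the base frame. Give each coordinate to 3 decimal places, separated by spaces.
7.048 -1.904 -1.665

after link 1: o_1 = (2.8284, 2.8284, 2.0000)
after link 2: o_2 = (4.7426, 1.9142, 1.2929)
after link 3: o_3 = (6.2426, 3.4142, 0.5858)
after link 4: o_4 = (6.2426, 3.4142, 0.5858)
after link 5: o_5 = (7.0479, -1.9042, -1.6649)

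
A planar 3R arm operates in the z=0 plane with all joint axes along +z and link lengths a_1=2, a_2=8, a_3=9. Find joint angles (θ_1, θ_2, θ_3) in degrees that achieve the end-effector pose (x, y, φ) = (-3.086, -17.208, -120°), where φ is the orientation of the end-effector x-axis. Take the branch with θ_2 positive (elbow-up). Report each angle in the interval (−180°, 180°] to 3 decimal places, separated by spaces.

-117.933 45.023 -47.089

wrist centre = target − a_3·(cos φ, sin φ) = (1.4140, -9.4138)
cos θ_2 = (90.6185−2²−8²)/(2·2·8) = 0.7068; θ_2 = 45.0226° (elbow-up)
β = atan2(-9.4138,1.4140) = -81.4577°; ψ = atan2(5.6591,7.6546) = 36.4756°
θ_1 = β − ψ = -117.9334°
θ_3 = φ − θ_1 − θ_2 = -47.0893° (wrapped to (-180°,180°])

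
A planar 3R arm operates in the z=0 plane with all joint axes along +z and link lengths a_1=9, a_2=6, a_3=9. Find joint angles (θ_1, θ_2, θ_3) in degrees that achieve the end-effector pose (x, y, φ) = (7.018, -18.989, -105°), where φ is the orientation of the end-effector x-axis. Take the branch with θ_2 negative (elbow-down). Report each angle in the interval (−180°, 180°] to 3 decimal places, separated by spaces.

wrist centre = target − a_3·(cos φ, sin φ) = (9.3474, -10.2957)
cos θ_2 = (193.3741−9²−6²)/(2·9·6) = 0.7072; θ_2 = -44.9951° (elbow-down)
β = atan2(-10.2957,9.3474) = -47.7639°; ψ = atan2(-4.2423,13.2430) = -17.7624°
θ_1 = β − ψ = -30.0015°
θ_3 = φ − θ_1 − θ_2 = -30.0034° (wrapped to (-180°,180°])

-30.002 -44.995 -30.003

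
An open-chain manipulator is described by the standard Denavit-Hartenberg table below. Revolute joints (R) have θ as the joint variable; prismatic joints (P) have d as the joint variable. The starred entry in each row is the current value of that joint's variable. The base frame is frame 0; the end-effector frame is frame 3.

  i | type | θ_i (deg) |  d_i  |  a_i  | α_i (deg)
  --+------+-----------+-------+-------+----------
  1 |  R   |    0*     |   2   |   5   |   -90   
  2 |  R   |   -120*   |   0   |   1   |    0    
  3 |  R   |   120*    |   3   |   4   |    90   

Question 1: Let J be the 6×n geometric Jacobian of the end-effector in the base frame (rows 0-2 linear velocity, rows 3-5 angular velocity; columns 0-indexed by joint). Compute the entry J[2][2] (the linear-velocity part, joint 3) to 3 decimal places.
-4.000

axis z_2 = (0.0000,1.0000,0.0000); lever o_n−o_2 = (4.0000,3.0000,0.0000)
cross product → J_v[:, 2] = (-0.0000,0.0000,-4.0000)
J_ω[:, 2] = z_2
entry J[2][2] = -4.0000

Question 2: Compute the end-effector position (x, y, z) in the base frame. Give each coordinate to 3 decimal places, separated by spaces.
after link 1: o_1 = (5.0000, 0.0000, 2.0000)
after link 2: o_2 = (4.5000, -0.0000, 2.8660)
after link 3: o_3 = (8.5000, 3.0000, 2.8660)

8.500 3.000 2.866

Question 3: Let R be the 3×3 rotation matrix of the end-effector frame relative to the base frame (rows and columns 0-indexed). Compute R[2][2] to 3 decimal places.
End-effector z-axis (col 2 of R) = (0.0000,0.0000,1.0000)
R[2][2] = 1.0000

1.000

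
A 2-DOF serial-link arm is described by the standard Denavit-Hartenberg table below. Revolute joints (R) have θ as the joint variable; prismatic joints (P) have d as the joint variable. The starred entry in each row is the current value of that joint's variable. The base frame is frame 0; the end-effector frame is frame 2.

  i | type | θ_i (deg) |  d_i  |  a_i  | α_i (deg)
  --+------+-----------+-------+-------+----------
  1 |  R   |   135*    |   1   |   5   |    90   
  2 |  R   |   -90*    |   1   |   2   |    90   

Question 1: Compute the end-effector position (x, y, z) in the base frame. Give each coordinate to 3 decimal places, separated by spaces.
-2.828 4.243 -1.000

after link 1: o_1 = (-3.5355, 3.5355, 1.0000)
after link 2: o_2 = (-2.8284, 4.2426, -1.0000)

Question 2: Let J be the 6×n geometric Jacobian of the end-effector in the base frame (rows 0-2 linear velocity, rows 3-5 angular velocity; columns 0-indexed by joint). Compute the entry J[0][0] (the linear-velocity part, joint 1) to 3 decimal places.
-4.243

axis z_0 = ẑ; lever o_n−o_0 = (-2.8284,4.2426,-1.0000)
cross product → J_v[:, 0] = (-4.2426,-2.8284,0.0000)
J_ω[:, 0] = z_0
entry J[0][0] = -4.2426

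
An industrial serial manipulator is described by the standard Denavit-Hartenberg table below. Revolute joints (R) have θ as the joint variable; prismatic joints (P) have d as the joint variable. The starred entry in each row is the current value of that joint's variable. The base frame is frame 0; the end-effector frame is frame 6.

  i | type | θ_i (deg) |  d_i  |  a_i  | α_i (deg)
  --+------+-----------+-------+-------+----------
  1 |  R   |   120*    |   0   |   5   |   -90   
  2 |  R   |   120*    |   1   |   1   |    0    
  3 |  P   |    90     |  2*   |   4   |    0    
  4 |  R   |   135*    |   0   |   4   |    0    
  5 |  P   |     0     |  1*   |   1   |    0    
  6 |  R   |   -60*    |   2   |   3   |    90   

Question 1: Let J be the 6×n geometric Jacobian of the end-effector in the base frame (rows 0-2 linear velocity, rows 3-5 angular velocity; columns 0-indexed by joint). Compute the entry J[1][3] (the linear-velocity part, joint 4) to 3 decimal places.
axis z_3 = (-0.8660,-0.5000,0.0000); lever o_n−o_3 = (-5.4011,3.3550,4.1919)
cross product → J_v[:, 3] = (-2.0959,3.6303,-5.6061)
J_ω[:, 3] = z_3
entry J[1][3] = 3.6303

3.630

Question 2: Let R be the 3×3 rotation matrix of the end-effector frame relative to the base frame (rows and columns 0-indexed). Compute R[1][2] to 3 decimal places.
End-effector z-axis (col 2 of R) = (0.4830,-0.8365,0.2588)
R[1][2] = -0.8365

-0.837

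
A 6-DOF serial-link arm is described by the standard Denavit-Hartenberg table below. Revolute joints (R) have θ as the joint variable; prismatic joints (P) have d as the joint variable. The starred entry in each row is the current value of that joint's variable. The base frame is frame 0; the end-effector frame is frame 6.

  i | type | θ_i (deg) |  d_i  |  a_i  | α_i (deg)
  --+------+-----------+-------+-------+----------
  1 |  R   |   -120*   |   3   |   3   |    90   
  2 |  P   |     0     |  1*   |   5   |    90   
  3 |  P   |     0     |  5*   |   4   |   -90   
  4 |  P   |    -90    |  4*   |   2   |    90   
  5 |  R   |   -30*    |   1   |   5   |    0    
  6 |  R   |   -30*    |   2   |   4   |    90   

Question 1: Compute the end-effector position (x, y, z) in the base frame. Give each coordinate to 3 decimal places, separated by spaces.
after link 1: o_1 = (-1.5000, -2.5981, 3.0000)
after link 2: o_2 = (-4.8660, -6.4282, 3.0000)
after link 3: o_3 = (-6.8660, -9.8923, -2.0000)
after link 4: o_4 = (-10.3301, -7.8923, -4.0000)
after link 5: o_5 = (-7.6651, -8.2763, -8.3301)
after link 6: o_6 = (-3.6651, -8.2763, -10.3301)

-3.665 -8.276 -10.330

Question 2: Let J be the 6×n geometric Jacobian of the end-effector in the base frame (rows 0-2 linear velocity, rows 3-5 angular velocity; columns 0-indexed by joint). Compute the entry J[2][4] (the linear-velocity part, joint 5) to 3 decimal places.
-5.964

axis z_4 = (0.5000,0.8660,-0.0000); lever o_n−o_4 = (6.6651,-0.3840,-6.3301)
cross product → J_v[:, 4] = (-5.4821,3.1651,-5.9641)
J_ω[:, 4] = z_4
entry J[2][4] = -5.9641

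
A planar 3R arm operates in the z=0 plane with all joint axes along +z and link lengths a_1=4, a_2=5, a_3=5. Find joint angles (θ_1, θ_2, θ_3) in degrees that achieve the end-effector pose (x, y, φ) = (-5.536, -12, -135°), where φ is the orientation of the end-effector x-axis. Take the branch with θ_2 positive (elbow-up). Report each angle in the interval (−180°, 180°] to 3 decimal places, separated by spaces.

wrist centre = target − a_3·(cos φ, sin φ) = (-2.0005, -8.4645)
cos θ_2 = (75.6491−4²−5²)/(2·4·5) = 0.8662; θ_2 = 29.9770° (elbow-up)
β = atan2(-8.4645,-2.0005) = -103.2971°; ψ = atan2(2.4983,8.3311) = 16.6924°
θ_1 = β − ψ = -119.9896°
θ_3 = φ − θ_1 − θ_2 = -44.9874° (wrapped to (-180°,180°])

-119.990 29.977 -44.987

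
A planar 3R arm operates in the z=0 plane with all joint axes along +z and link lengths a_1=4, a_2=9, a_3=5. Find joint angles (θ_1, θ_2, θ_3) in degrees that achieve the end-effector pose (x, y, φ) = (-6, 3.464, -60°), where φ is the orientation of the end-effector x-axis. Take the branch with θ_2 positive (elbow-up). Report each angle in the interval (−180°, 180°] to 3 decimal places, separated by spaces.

wrist centre = target − a_3·(cos φ, sin φ) = (-8.5000, 7.7941)
cos θ_2 = (132.9984−4²−9²)/(2·4·9) = 0.5000; θ_2 = 60.0015° (elbow-up)
β = atan2(7.7941,-8.5000) = 137.4805°; ψ = atan2(7.7943,8.4998) = 42.5209°
θ_1 = β − ψ = 94.9596°
θ_3 = φ − θ_1 − θ_2 = 145.0389° (wrapped to (-180°,180°])

94.960 60.001 145.039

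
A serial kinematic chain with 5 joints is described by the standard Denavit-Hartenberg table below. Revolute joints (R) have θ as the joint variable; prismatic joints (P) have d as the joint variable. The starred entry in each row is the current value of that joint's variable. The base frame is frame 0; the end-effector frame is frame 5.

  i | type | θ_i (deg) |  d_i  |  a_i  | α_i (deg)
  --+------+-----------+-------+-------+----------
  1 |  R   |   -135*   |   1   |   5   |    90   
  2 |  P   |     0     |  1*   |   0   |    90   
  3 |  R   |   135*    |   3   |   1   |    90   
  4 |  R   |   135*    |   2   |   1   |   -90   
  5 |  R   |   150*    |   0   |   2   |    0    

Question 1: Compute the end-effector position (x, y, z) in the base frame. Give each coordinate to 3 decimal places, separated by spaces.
after link 1: o_1 = (-3.5355, -3.5355, 1.0000)
after link 2: o_2 = (-4.2426, -2.8284, 1.0000)
after link 3: o_3 = (-4.2426, -1.8284, -2.0000)
after link 4: o_4 = (-6.2426, -2.5355, -2.7071)
after link 5: o_5 = (-5.2426, -1.3108, -1.4824)

-5.243 -1.311 -1.482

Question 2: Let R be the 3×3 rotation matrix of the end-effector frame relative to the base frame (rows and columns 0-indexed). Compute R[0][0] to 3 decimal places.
0.500

End-effector x-axis (col 0 of R) = (0.5000,0.6124,0.6124)
R[0][0] = 0.5000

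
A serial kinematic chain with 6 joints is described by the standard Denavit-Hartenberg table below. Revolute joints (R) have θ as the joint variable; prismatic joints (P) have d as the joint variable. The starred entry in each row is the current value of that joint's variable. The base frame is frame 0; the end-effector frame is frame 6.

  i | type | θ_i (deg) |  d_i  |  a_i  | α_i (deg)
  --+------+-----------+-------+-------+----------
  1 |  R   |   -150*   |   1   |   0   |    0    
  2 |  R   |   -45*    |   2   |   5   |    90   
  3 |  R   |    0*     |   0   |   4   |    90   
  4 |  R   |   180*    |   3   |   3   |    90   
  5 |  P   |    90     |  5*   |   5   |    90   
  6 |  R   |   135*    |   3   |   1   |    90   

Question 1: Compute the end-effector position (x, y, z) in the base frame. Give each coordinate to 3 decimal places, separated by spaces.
after link 1: o_1 = (0.0000, 0.0000, 1.0000)
after link 2: o_2 = (-4.8296, 1.2941, 3.0000)
after link 3: o_3 = (-8.6933, 2.3294, 3.0000)
after link 4: o_4 = (-5.7956, 1.5529, 0.0000)
after link 5: o_5 = (-4.5015, 6.3825, -5.0000)
after link 6: o_6 = (-1.4207, 6.2891, -4.2929)

-1.421 6.289 -4.293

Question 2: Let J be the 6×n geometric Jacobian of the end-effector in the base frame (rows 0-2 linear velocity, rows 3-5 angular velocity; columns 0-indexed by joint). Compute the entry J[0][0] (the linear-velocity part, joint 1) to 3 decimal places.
-6.289

axis z_0 = ẑ; lever o_n−o_0 = (-1.4207,6.2891,-4.2929)
cross product → J_v[:, 0] = (-6.2891,-1.4207,0.0000)
J_ω[:, 0] = z_0
entry J[0][0] = -6.2891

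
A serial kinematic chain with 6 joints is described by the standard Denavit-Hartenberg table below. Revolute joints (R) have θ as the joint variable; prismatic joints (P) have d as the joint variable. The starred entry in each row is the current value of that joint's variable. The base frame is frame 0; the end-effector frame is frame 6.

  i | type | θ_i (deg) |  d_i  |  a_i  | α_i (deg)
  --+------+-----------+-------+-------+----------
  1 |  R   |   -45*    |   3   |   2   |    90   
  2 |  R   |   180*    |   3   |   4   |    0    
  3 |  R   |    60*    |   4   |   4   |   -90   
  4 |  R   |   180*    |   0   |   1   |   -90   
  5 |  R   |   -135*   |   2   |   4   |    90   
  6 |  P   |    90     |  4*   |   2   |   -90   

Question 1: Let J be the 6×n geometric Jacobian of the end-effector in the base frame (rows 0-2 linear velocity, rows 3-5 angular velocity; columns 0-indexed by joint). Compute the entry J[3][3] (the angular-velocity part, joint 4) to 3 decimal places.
0.612

axis z_3 = (0.6124,-0.6124,-0.5000); lever o_n−o_3 = (-4.4749,-1.1820,-4.0330)
cross product → J_v[:, 3] = (1.8787,4.7071,-3.4641)
J_ω[:, 3] = z_3
entry J[3][3] = 0.6124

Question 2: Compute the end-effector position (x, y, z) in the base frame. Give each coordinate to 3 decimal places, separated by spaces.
after link 1: o_1 = (1.4142, -1.4142, 3.0000)
after link 2: o_2 = (-3.5355, -0.7071, 3.0000)
after link 3: o_3 = (-7.7782, -2.1213, -0.4641)
after link 4: o_4 = (-7.4246, -2.4749, 0.4019)
after link 5: o_5 = (-8.1068, -4.6211, -3.4618)
after link 6: o_6 = (-12.2530, -3.3033, -4.4971)

-12.253 -3.303 -4.497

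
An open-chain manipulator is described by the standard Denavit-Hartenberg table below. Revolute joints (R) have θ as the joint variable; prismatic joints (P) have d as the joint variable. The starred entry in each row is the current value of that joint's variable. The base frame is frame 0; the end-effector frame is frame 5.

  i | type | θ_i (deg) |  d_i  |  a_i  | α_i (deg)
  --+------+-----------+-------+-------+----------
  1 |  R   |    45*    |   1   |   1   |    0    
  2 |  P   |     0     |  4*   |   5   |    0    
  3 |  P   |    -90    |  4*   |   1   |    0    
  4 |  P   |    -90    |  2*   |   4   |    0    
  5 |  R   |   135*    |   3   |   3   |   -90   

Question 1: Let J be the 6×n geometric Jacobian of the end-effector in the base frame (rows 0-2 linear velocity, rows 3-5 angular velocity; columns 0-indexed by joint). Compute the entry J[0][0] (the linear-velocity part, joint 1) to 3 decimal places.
-0.707

axis z_0 = ẑ; lever o_n−o_0 = (5.1213,0.7071,14.0000)
cross product → J_v[:, 0] = (-0.7071,5.1213,0.0000)
J_ω[:, 0] = z_0
entry J[0][0] = -0.7071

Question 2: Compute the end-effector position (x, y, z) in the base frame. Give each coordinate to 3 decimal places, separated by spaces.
5.121 0.707 14.000

after link 1: o_1 = (0.7071, 0.7071, 1.0000)
after link 2: o_2 = (4.2426, 4.2426, 5.0000)
after link 3: o_3 = (4.9497, 3.5355, 9.0000)
after link 4: o_4 = (2.1213, 0.7071, 11.0000)
after link 5: o_5 = (5.1213, 0.7071, 14.0000)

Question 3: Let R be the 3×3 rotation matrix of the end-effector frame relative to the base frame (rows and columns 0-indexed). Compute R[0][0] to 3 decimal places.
1.000

End-effector x-axis (col 0 of R) = (1.0000,-0.0000,0.0000)
R[0][0] = 1.0000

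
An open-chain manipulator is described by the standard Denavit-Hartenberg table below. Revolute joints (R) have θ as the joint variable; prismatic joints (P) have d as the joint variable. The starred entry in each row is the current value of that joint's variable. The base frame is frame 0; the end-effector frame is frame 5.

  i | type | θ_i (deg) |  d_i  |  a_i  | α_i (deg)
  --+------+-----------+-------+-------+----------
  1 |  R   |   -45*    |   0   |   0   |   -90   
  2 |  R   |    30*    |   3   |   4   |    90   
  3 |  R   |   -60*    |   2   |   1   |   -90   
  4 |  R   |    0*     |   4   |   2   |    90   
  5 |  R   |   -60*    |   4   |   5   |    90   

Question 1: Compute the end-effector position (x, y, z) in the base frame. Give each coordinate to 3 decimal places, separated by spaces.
4.716 -7.443 1.964

after link 1: o_1 = (0.0000, 0.0000, 0.0000)
after link 2: o_2 = (4.5708, -0.3282, -2.0000)
after link 3: o_3 = (4.9717, -1.9538, -0.5179)
after link 4: o_4 = (7.8949, -4.4981, -2.7500)
after link 5: o_5 = (4.7163, -7.4432, 1.9641)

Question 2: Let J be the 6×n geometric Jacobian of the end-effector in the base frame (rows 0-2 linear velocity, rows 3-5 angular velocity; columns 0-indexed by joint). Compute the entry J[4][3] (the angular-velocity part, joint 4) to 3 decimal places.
axis z_3 = (0.8839,-0.1768,-0.4330); lever o_n−o_3 = (-0.2554,-5.4894,2.4821)
cross product → J_v[:, 3] = (-2.8157,-2.0832,-4.8971)
J_ω[:, 3] = z_3
entry J[4][3] = -0.1768

-0.177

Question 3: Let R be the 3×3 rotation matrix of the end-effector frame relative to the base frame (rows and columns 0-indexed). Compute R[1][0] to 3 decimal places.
End-effector x-axis (col 0 of R) = (-0.9186,-0.3062,0.2500)
R[1][0] = -0.3062

-0.306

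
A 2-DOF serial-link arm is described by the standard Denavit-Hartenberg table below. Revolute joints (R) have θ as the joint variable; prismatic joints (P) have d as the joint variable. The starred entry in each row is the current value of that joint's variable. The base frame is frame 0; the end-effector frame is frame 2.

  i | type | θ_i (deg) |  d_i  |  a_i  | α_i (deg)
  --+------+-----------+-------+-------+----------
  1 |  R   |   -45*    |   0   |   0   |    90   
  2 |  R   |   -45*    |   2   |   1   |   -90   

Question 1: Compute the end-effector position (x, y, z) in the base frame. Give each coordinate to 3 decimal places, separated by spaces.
-0.914 -1.914 -0.707

after link 1: o_1 = (0.0000, 0.0000, 0.0000)
after link 2: o_2 = (-0.9142, -1.9142, -0.7071)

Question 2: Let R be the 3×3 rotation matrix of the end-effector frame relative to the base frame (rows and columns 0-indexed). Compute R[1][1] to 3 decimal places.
End-effector y-axis (col 1 of R) = (0.7071,0.7071,-0.0000)
R[1][1] = 0.7071

0.707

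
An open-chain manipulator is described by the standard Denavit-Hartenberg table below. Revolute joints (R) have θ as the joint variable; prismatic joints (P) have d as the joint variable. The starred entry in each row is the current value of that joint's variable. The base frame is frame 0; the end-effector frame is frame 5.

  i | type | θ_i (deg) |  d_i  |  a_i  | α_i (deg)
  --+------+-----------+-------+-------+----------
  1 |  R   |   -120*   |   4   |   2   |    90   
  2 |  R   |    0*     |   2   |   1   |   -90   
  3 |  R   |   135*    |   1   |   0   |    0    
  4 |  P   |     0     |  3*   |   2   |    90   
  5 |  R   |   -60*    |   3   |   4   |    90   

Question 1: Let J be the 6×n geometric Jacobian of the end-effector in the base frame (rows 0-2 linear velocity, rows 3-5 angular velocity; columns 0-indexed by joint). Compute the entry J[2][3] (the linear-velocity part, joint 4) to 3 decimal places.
1.000

prismatic axis z_3 = (0.0000,0.0000,1.0000)
J_v[:, 3] = z_3; J_ω[:, 3] = (0,0,0)
entry J[2][3] = 1.0000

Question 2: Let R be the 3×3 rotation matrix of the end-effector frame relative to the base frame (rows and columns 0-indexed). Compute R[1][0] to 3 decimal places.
0.129

End-effector x-axis (col 0 of R) = (0.4830,0.1294,-0.8660)
R[1][0] = 0.1294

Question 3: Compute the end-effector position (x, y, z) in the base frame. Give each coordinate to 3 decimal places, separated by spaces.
after link 1: o_1 = (-1.0000, -1.7321, 4.0000)
after link 2: o_2 = (-3.2321, -1.5981, 4.0000)
after link 3: o_3 = (-3.2321, -1.5981, 5.0000)
after link 4: o_4 = (-1.3002, -1.0804, 8.0000)
after link 5: o_5 = (1.4081, -3.4606, 4.5359)

1.408 -3.461 4.536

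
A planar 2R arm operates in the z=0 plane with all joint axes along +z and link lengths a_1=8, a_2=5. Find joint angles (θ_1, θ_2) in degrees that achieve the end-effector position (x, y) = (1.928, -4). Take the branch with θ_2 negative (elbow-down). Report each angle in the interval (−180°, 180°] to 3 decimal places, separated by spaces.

-30.003 -150.001

cos θ_2 = (19.7172−8²−5²)/(2·8·5) = -0.8660; θ_2 = -150.0011° (elbow-down)
β = atan2(-4.0000,1.9280) = -64.2659°; ψ = atan2(-2.4999,3.6698) = -34.2630°
θ_1 = β − ψ = -30.0029°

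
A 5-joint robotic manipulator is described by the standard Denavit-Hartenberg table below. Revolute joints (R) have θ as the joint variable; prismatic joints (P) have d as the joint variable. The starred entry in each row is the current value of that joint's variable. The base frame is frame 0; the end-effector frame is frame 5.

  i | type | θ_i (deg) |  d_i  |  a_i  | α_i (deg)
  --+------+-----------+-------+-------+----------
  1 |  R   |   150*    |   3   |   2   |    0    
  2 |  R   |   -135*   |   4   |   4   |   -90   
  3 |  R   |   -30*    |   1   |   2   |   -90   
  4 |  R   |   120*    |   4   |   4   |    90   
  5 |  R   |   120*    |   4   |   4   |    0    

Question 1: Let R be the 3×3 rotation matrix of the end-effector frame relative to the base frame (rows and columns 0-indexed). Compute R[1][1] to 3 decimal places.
End-effector y-axis (col 1 of R) = (-0.0734,0.7568,0.6495)
R[1][1] = 0.7568

0.757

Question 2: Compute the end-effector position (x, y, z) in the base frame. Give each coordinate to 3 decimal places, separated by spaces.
after link 1: o_1 = (-1.7321, 1.0000, 3.0000)
after link 2: o_2 = (2.1317, 2.0353, 7.0000)
after link 3: o_3 = (3.5459, 3.4495, 8.0000)
after link 4: o_4 = (4.7013, 0.1728, 3.5359)
after link 5: o_5 = (10.1779, 1.3628, 2.7679)

10.178 1.363 2.768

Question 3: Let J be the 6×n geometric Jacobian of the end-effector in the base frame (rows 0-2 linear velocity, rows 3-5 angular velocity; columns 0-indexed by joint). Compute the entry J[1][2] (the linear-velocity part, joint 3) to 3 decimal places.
axis z_2 = (-0.2588,0.9659,0.0000); lever o_n−o_2 = (8.0463,-0.6724,-4.2321)
cross product → J_v[:, 2] = (-4.0878,-1.0953,-7.5981)
J_ω[:, 2] = z_2
entry J[1][2] = -1.0953

-1.095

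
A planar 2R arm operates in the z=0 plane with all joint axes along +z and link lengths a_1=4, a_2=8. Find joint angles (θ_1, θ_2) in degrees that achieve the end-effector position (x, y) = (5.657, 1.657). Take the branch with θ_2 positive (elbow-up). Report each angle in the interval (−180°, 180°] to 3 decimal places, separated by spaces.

cos θ_2 = (34.7473−4²−8²)/(2·4·8) = -0.7071; θ_2 = 134.9973° (elbow-up)
β = atan2(1.6570,5.6570) = 16.3259°; ψ = atan2(5.6571,-1.6566) = 106.3217°
θ_1 = β − ψ = -89.9958°

-89.996 134.997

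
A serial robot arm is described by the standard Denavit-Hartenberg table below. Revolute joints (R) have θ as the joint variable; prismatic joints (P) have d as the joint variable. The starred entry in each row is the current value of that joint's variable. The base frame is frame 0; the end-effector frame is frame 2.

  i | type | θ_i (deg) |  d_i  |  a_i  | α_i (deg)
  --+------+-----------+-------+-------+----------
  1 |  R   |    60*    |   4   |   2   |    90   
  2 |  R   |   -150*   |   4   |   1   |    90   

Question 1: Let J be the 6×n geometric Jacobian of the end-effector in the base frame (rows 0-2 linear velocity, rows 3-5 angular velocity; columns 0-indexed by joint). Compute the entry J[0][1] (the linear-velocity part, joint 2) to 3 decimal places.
axis z_1 = (0.8660,-0.5000,0.0000); lever o_n−o_1 = (3.0311,-2.7500,-0.5000)
cross product → J_v[:, 1] = (0.2500,0.4330,-0.8660)
J_ω[:, 1] = z_1
entry J[0][1] = 0.2500

0.250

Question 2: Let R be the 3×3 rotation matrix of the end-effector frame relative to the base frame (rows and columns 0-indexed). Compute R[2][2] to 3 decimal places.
End-effector z-axis (col 2 of R) = (-0.2500,-0.4330,0.8660)
R[2][2] = 0.8660

0.866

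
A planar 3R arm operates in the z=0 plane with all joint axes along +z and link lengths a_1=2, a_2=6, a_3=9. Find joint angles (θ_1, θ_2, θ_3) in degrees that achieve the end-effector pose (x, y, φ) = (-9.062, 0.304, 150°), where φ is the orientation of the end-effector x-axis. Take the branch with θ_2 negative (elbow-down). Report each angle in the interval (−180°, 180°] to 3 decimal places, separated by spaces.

wrist centre = target − a_3·(cos φ, sin φ) = (-1.2678, -4.1960)
cos θ_2 = (19.2137−2²−6²)/(2·2·6) = -0.8661; θ_2 = -150.0083° (elbow-down)
β = atan2(-4.1960,-1.2678) = -106.8116°; ψ = atan2(-2.9993,-3.1966) = -136.8242°
θ_1 = β − ψ = 30.0127°
θ_3 = φ − θ_1 − θ_2 = -90.0044° (wrapped to (-180°,180°])

30.013 -150.008 -90.004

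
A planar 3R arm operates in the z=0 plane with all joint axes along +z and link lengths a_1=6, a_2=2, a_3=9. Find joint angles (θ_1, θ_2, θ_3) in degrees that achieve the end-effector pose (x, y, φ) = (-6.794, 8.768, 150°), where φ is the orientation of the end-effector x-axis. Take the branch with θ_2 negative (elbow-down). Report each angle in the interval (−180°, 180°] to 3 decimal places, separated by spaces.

wrist centre = target − a_3·(cos φ, sin φ) = (1.0002, 4.2680)
cos θ_2 = (19.2163−6²−2²)/(2·6·2) = -0.8660; θ_2 = -149.9957° (elbow-down)
β = atan2(4.2680,1.0002) = 76.8105°; ψ = atan2(-1.0001,4.2680) = -13.1882°
θ_1 = β − ψ = 89.9987°
θ_3 = φ − θ_1 − θ_2 = -150.0029° (wrapped to (-180°,180°])

89.999 -149.996 -150.003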